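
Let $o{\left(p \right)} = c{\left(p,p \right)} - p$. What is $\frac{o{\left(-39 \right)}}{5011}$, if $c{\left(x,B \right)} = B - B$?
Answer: $\frac{39}{5011} \approx 0.0077829$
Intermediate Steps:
$c{\left(x,B \right)} = 0$
$o{\left(p \right)} = - p$ ($o{\left(p \right)} = 0 - p = - p$)
$\frac{o{\left(-39 \right)}}{5011} = \frac{\left(-1\right) \left(-39\right)}{5011} = 39 \cdot \frac{1}{5011} = \frac{39}{5011}$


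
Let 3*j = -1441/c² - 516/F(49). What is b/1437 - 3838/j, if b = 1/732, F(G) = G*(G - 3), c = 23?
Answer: 313939401854839/80514357012 ≈ 3899.2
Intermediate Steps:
F(G) = G*(-3 + G)
b = 1/732 ≈ 0.0013661
j = -76543/77763 (j = (-1441/(23²) - 516*1/(49*(-3 + 49)))/3 = (-1441/529 - 516/(49*46))/3 = (-1441*1/529 - 516/2254)/3 = (-1441/529 - 516*1/2254)/3 = (-1441/529 - 258/1127)/3 = (⅓)*(-76543/25921) = -76543/77763 ≈ -0.98431)
b/1437 - 3838/j = (1/732)/1437 - 3838/(-76543/77763) = (1/732)*(1/1437) - 3838*(-77763/76543) = 1/1051884 + 298454394/76543 = 313939401854839/80514357012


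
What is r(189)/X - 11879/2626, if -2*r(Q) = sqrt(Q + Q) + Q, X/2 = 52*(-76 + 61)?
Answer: -468797/105040 + sqrt(42)/1040 ≈ -4.4568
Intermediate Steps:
X = -1560 (X = 2*(52*(-76 + 61)) = 2*(52*(-15)) = 2*(-780) = -1560)
r(Q) = -Q/2 - sqrt(2)*sqrt(Q)/2 (r(Q) = -(sqrt(Q + Q) + Q)/2 = -(sqrt(2*Q) + Q)/2 = -(sqrt(2)*sqrt(Q) + Q)/2 = -(Q + sqrt(2)*sqrt(Q))/2 = -Q/2 - sqrt(2)*sqrt(Q)/2)
r(189)/X - 11879/2626 = (-1/2*189 - sqrt(2)*sqrt(189)/2)/(-1560) - 11879/2626 = (-189/2 - sqrt(2)*3*sqrt(21)/2)*(-1/1560) - 11879*1/2626 = (-189/2 - 3*sqrt(42)/2)*(-1/1560) - 11879/2626 = (63/1040 + sqrt(42)/1040) - 11879/2626 = -468797/105040 + sqrt(42)/1040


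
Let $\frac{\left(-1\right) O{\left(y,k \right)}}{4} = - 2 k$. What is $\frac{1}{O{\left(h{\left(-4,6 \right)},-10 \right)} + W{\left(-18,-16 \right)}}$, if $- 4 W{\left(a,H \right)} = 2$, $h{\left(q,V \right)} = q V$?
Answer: $- \frac{2}{161} \approx -0.012422$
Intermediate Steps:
$h{\left(q,V \right)} = V q$
$W{\left(a,H \right)} = - \frac{1}{2}$ ($W{\left(a,H \right)} = \left(- \frac{1}{4}\right) 2 = - \frac{1}{2}$)
$O{\left(y,k \right)} = 8 k$ ($O{\left(y,k \right)} = - 4 \left(- 2 k\right) = 8 k$)
$\frac{1}{O{\left(h{\left(-4,6 \right)},-10 \right)} + W{\left(-18,-16 \right)}} = \frac{1}{8 \left(-10\right) - \frac{1}{2}} = \frac{1}{-80 - \frac{1}{2}} = \frac{1}{- \frac{161}{2}} = - \frac{2}{161}$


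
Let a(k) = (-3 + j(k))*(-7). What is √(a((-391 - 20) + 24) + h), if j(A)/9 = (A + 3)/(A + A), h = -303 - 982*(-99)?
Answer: 2*√44794218/43 ≈ 311.30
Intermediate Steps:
h = 96915 (h = -303 + 97218 = 96915)
j(A) = 9*(3 + A)/(2*A) (j(A) = 9*((A + 3)/(A + A)) = 9*((3 + A)/((2*A))) = 9*((3 + A)*(1/(2*A))) = 9*((3 + A)/(2*A)) = 9*(3 + A)/(2*A))
a(k) = 21 - 63*(3 + k)/(2*k) (a(k) = (-3 + 9*(3 + k)/(2*k))*(-7) = 21 - 63*(3 + k)/(2*k))
√(a((-391 - 20) + 24) + h) = √(21*(-9 - ((-391 - 20) + 24))/(2*((-391 - 20) + 24)) + 96915) = √(21*(-9 - (-411 + 24))/(2*(-411 + 24)) + 96915) = √((21/2)*(-9 - 1*(-387))/(-387) + 96915) = √((21/2)*(-1/387)*(-9 + 387) + 96915) = √((21/2)*(-1/387)*378 + 96915) = √(-441/43 + 96915) = √(4166904/43) = 2*√44794218/43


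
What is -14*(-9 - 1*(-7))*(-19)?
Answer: -532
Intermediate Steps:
-14*(-9 - 1*(-7))*(-19) = -14*(-9 + 7)*(-19) = -14*(-2)*(-19) = 28*(-19) = -532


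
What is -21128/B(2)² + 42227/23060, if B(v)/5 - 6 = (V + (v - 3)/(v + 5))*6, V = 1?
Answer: -872532281/175371300 ≈ -4.9753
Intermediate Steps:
B(v) = 60 + 30*(-3 + v)/(5 + v) (B(v) = 30 + 5*((1 + (v - 3)/(v + 5))*6) = 30 + 5*((1 + (-3 + v)/(5 + v))*6) = 30 + 5*(6 + 6*(-3 + v)/(5 + v)) = 30 + (30 + 30*(-3 + v)/(5 + v)) = 60 + 30*(-3 + v)/(5 + v))
-21128/B(2)² + 42227/23060 = -21128*(5 + 2)²/(900*(7 + 3*2)²) + 42227/23060 = -21128*49/(900*(7 + 6)²) + 42227*(1/23060) = -21128/((30*(⅐)*13)²) + 42227/23060 = -21128/((390/7)²) + 42227/23060 = -21128/152100/49 + 42227/23060 = -21128*49/152100 + 42227/23060 = -258818/38025 + 42227/23060 = -872532281/175371300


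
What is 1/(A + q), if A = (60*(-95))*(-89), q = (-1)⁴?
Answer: 1/507301 ≈ 1.9712e-6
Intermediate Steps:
q = 1
A = 507300 (A = -5700*(-89) = 507300)
1/(A + q) = 1/(507300 + 1) = 1/507301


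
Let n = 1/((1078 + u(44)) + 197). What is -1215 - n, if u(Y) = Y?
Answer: -1602586/1319 ≈ -1215.0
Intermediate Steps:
n = 1/1319 (n = 1/((1078 + 44) + 197) = 1/(1122 + 197) = 1/1319 ≈ 0.00075815)
-1215 - n = -1215 - 1*1/1319 = -1215 - 1/1319 = -1602586/1319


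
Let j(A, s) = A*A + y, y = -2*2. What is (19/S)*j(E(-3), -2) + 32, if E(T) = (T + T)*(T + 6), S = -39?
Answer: -4832/39 ≈ -123.90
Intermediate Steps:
y = -4
E(T) = 2*T*(6 + T) (E(T) = (2*T)*(6 + T) = 2*T*(6 + T))
j(A, s) = -4 + A² (j(A, s) = A*A - 4 = A² - 4 = -4 + A²)
(19/S)*j(E(-3), -2) + 32 = (19/(-39))*(-4 + (2*(-3)*(6 - 3))²) + 32 = (19*(-1/39))*(-4 + (2*(-3)*3)²) + 32 = -19*(-4 + (-18)²)/39 + 32 = -19*(-4 + 324)/39 + 32 = -19/39*320 + 32 = -6080/39 + 32 = -4832/39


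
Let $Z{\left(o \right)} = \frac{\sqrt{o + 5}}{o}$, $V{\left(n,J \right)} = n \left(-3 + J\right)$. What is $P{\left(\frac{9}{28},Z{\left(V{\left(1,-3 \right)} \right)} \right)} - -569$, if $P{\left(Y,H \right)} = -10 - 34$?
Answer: $525$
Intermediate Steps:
$Z{\left(o \right)} = \frac{\sqrt{5 + o}}{o}$
$P{\left(Y,H \right)} = -44$ ($P{\left(Y,H \right)} = -10 - 34 = -44$)
$P{\left(\frac{9}{28},Z{\left(V{\left(1,-3 \right)} \right)} \right)} - -569 = -44 - -569 = -44 + 569 = 525$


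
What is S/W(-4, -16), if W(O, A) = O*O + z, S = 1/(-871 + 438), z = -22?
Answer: 1/2598 ≈ 0.00038491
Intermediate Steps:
S = -1/433 (S = 1/(-433) = -1/433 ≈ -0.0023095)
W(O, A) = -22 + O**2 (W(O, A) = O*O - 22 = O**2 - 22 = -22 + O**2)
S/W(-4, -16) = -1/(433*(-22 + (-4)**2)) = -1/(433*(-22 + 16)) = -1/433/(-6) = -1/433*(-1/6) = 1/2598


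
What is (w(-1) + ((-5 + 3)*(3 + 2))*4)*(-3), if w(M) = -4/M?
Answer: 108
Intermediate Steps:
(w(-1) + ((-5 + 3)*(3 + 2))*4)*(-3) = (-4/(-1) + ((-5 + 3)*(3 + 2))*4)*(-3) = (-4*(-1) - 2*5*4)*(-3) = (4 - 10*4)*(-3) = (4 - 40)*(-3) = -36*(-3) = 108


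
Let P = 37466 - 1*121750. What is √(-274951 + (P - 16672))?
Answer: I*√375907 ≈ 613.11*I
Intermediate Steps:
P = -84284 (P = 37466 - 121750 = -84284)
√(-274951 + (P - 16672)) = √(-274951 + (-84284 - 16672)) = √(-274951 - 100956) = √(-375907) = I*√375907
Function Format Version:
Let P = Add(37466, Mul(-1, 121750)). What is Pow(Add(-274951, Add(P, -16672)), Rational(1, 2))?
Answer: Mul(I, Pow(375907, Rational(1, 2))) ≈ Mul(613.11, I)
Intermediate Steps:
P = -84284 (P = Add(37466, -121750) = -84284)
Pow(Add(-274951, Add(P, -16672)), Rational(1, 2)) = Pow(Add(-274951, Add(-84284, -16672)), Rational(1, 2)) = Pow(Add(-274951, -100956), Rational(1, 2)) = Pow(-375907, Rational(1, 2)) = Mul(I, Pow(375907, Rational(1, 2)))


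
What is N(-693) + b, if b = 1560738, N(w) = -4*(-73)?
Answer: 1561030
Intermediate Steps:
N(w) = 292
N(-693) + b = 292 + 1560738 = 1561030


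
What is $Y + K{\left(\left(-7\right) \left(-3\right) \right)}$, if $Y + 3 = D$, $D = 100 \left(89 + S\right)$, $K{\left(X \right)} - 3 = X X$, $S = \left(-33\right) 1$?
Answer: $6041$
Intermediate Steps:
$S = -33$
$K{\left(X \right)} = 3 + X^{2}$ ($K{\left(X \right)} = 3 + X X = 3 + X^{2}$)
$D = 5600$ ($D = 100 \left(89 - 33\right) = 100 \cdot 56 = 5600$)
$Y = 5597$ ($Y = -3 + 5600 = 5597$)
$Y + K{\left(\left(-7\right) \left(-3\right) \right)} = 5597 + \left(3 + \left(\left(-7\right) \left(-3\right)\right)^{2}\right) = 5597 + \left(3 + 21^{2}\right) = 5597 + \left(3 + 441\right) = 5597 + 444 = 6041$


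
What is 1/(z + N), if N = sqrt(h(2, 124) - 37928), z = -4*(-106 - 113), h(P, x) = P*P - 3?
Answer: 876/805303 - I*sqrt(37927)/805303 ≈ 0.0010878 - 0.00024183*I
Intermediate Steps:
h(P, x) = -3 + P**2 (h(P, x) = P**2 - 3 = -3 + P**2)
z = 876 (z = -4*(-219) = 876)
N = I*sqrt(37927) (N = sqrt((-3 + 2**2) - 37928) = sqrt((-3 + 4) - 37928) = sqrt(1 - 37928) = sqrt(-37927) = I*sqrt(37927) ≈ 194.75*I)
1/(z + N) = 1/(876 + I*sqrt(37927))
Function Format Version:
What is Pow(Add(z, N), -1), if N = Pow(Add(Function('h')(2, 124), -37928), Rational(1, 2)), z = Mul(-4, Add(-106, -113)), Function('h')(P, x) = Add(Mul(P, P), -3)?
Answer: Add(Rational(876, 805303), Mul(Rational(-1, 805303), I, Pow(37927, Rational(1, 2)))) ≈ Add(0.0010878, Mul(-0.00024183, I))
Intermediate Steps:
Function('h')(P, x) = Add(-3, Pow(P, 2)) (Function('h')(P, x) = Add(Pow(P, 2), -3) = Add(-3, Pow(P, 2)))
z = 876 (z = Mul(-4, -219) = 876)
N = Mul(I, Pow(37927, Rational(1, 2))) (N = Pow(Add(Add(-3, Pow(2, 2)), -37928), Rational(1, 2)) = Pow(Add(Add(-3, 4), -37928), Rational(1, 2)) = Pow(Add(1, -37928), Rational(1, 2)) = Pow(-37927, Rational(1, 2)) = Mul(I, Pow(37927, Rational(1, 2))) ≈ Mul(194.75, I))
Pow(Add(z, N), -1) = Pow(Add(876, Mul(I, Pow(37927, Rational(1, 2)))), -1)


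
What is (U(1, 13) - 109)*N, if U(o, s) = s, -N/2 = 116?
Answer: 22272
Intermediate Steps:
N = -232 (N = -2*116 = -232)
(U(1, 13) - 109)*N = (13 - 109)*(-232) = -96*(-232) = 22272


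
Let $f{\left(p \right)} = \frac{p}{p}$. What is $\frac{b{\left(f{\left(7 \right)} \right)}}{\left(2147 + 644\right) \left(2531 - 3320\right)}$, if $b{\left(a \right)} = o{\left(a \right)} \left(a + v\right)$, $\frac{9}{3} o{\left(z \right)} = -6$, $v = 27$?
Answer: $\frac{56}{2202099} \approx 2.543 \cdot 10^{-5}$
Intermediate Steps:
$o{\left(z \right)} = -2$ ($o{\left(z \right)} = \frac{1}{3} \left(-6\right) = -2$)
$f{\left(p \right)} = 1$
$b{\left(a \right)} = -54 - 2 a$ ($b{\left(a \right)} = - 2 \left(a + 27\right) = - 2 \left(27 + a\right) = -54 - 2 a$)
$\frac{b{\left(f{\left(7 \right)} \right)}}{\left(2147 + 644\right) \left(2531 - 3320\right)} = \frac{-54 - 2}{\left(2147 + 644\right) \left(2531 - 3320\right)} = \frac{-54 - 2}{2791 \left(-789\right)} = - \frac{56}{-2202099} = \left(-56\right) \left(- \frac{1}{2202099}\right) = \frac{56}{2202099}$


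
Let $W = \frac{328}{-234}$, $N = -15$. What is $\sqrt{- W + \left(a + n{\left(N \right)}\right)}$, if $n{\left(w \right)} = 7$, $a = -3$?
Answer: $\frac{2 \sqrt{2054}}{39} \approx 2.3242$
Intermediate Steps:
$W = - \frac{164}{117}$ ($W = 328 \left(- \frac{1}{234}\right) = - \frac{164}{117} \approx -1.4017$)
$\sqrt{- W + \left(a + n{\left(N \right)}\right)} = \sqrt{\left(-1\right) \left(- \frac{164}{117}\right) + \left(-3 + 7\right)} = \sqrt{\frac{164}{117} + 4} = \sqrt{\frac{632}{117}} = \frac{2 \sqrt{2054}}{39}$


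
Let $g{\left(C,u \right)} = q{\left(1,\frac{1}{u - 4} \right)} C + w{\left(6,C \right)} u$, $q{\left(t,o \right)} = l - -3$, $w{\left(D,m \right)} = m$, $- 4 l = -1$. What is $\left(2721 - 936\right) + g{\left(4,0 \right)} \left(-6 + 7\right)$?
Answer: $1798$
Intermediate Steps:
$l = \frac{1}{4}$ ($l = \left(- \frac{1}{4}\right) \left(-1\right) = \frac{1}{4} \approx 0.25$)
$q{\left(t,o \right)} = \frac{13}{4}$ ($q{\left(t,o \right)} = \frac{1}{4} - -3 = \frac{1}{4} + 3 = \frac{13}{4}$)
$g{\left(C,u \right)} = \frac{13 C}{4} + C u$
$\left(2721 - 936\right) + g{\left(4,0 \right)} \left(-6 + 7\right) = \left(2721 - 936\right) + \frac{1}{4} \cdot 4 \left(13 + 4 \cdot 0\right) \left(-6 + 7\right) = 1785 + \frac{1}{4} \cdot 4 \left(13 + 0\right) 1 = 1785 + \frac{1}{4} \cdot 4 \cdot 13 \cdot 1 = 1785 + 13 \cdot 1 = 1785 + 13 = 1798$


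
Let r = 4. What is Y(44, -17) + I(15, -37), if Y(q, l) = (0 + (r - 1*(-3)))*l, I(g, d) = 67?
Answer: -52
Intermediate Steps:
Y(q, l) = 7*l (Y(q, l) = (0 + (4 - 1*(-3)))*l = (0 + (4 + 3))*l = (0 + 7)*l = 7*l)
Y(44, -17) + I(15, -37) = 7*(-17) + 67 = -119 + 67 = -52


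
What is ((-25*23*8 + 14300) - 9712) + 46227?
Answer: 46215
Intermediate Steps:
((-25*23*8 + 14300) - 9712) + 46227 = ((-575*8 + 14300) - 9712) + 46227 = ((-4600 + 14300) - 9712) + 46227 = (9700 - 9712) + 46227 = -12 + 46227 = 46215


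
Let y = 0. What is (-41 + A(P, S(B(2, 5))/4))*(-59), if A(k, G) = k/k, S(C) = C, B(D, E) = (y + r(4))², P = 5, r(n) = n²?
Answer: 2360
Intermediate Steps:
B(D, E) = 256 (B(D, E) = (0 + 4²)² = (0 + 16)² = 16² = 256)
A(k, G) = 1
(-41 + A(P, S(B(2, 5))/4))*(-59) = (-41 + 1)*(-59) = -40*(-59) = 2360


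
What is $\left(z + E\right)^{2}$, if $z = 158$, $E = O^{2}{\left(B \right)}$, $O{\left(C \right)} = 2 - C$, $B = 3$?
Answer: $25281$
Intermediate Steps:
$E = 1$ ($E = \left(2 - 3\right)^{2} = \left(-1\right)^{2} = 1$)
$\left(z + E\right)^{2} = \left(158 + 1\right)^{2} = 159^{2} = 25281$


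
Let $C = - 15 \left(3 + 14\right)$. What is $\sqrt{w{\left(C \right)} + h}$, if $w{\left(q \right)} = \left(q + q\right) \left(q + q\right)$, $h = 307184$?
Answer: $2 \sqrt{141821} \approx 753.18$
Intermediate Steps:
$C = -255$ ($C = \left(-15\right) 17 = -255$)
$w{\left(q \right)} = 4 q^{2}$ ($w{\left(q \right)} = 2 q 2 q = 4 q^{2}$)
$\sqrt{w{\left(C \right)} + h} = \sqrt{4 \left(-255\right)^{2} + 307184} = \sqrt{4 \cdot 65025 + 307184} = \sqrt{260100 + 307184} = \sqrt{567284} = 2 \sqrt{141821}$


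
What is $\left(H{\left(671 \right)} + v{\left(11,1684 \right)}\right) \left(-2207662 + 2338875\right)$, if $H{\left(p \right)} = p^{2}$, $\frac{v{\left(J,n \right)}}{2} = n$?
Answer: $59519397717$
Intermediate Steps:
$v{\left(J,n \right)} = 2 n$
$\left(H{\left(671 \right)} + v{\left(11,1684 \right)}\right) \left(-2207662 + 2338875\right) = \left(671^{2} + 2 \cdot 1684\right) \left(-2207662 + 2338875\right) = \left(450241 + 3368\right) 131213 = 453609 \cdot 131213 = 59519397717$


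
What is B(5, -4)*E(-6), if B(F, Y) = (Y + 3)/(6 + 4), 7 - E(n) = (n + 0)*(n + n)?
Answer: 13/2 ≈ 6.5000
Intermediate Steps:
E(n) = 7 - 2*n² (E(n) = 7 - (n + 0)*(n + n) = 7 - n*2*n = 7 - 2*n²)
B(F, Y) = 3/10 + Y/10 (B(F, Y) = (3 + Y)/10 = (3 + Y)*(⅒) = 3/10 + Y/10)
B(5, -4)*E(-6) = (3/10 + (⅒)*(-4))*(7 - 2*(-6)²) = (3/10 - ⅖)*(7 - 2*36) = -(7 - 72)/10 = -⅒*(-65) = 13/2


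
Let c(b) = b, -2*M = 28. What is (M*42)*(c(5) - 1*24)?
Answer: 11172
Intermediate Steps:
M = -14 (M = -½*28 = -14)
(M*42)*(c(5) - 1*24) = (-14*42)*(5 - 1*24) = -588*(5 - 24) = -588*(-19) = 11172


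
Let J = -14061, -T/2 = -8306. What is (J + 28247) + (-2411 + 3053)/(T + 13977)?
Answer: 433936196/30589 ≈ 14186.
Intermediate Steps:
T = 16612 (T = -2*(-8306) = 16612)
(J + 28247) + (-2411 + 3053)/(T + 13977) = (-14061 + 28247) + (-2411 + 3053)/(16612 + 13977) = 14186 + 642/30589 = 433936196/30589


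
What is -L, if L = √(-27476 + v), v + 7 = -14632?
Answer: -I*√42115 ≈ -205.22*I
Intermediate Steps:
v = -14639 (v = -7 - 14632 = -14639)
L = I*√42115 (L = √(-27476 - 14639) = √(-42115) = I*√42115 ≈ 205.22*I)
-L = -I*√42115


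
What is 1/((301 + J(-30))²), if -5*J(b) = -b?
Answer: 1/87025 ≈ 1.1491e-5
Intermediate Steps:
J(b) = b/5 (J(b) = -(-1)*b/5 = b/5)
1/((301 + J(-30))²) = 1/((301 + (⅕)*(-30))²) = 1/((301 - 6)²) = 1/(295²) = 1/87025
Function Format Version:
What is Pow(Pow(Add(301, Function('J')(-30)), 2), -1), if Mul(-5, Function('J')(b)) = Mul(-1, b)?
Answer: Rational(1, 87025) ≈ 1.1491e-5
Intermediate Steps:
Function('J')(b) = Mul(Rational(1, 5), b) (Function('J')(b) = Mul(Rational(-1, 5), Mul(-1, b)) = Mul(Rational(1, 5), b))
Pow(Pow(Add(301, Function('J')(-30)), 2), -1) = Pow(Pow(Add(301, Mul(Rational(1, 5), -30)), 2), -1) = Pow(Pow(Add(301, -6), 2), -1) = Pow(Pow(295, 2), -1) = Pow(87025, -1) = Rational(1, 87025)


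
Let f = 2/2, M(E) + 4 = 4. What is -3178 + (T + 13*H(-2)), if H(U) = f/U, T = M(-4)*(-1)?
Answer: -6369/2 ≈ -3184.5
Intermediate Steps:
M(E) = 0 (M(E) = -4 + 4 = 0)
T = 0 (T = 0*(-1) = 0)
f = 1 (f = 2*(½) = 1)
H(U) = 1/U
-3178 + (T + 13*H(-2)) = -3178 + (0 + 13/(-2)) = -3178 + (0 + 13*(-½)) = -3178 + (0 - 13/2) = -3178 - 13/2 = -6369/2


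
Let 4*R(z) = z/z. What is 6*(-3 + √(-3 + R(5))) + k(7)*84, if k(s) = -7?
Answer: -606 + 3*I*√11 ≈ -606.0 + 9.9499*I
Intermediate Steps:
R(z) = ¼ (R(z) = (z/z)/4 = (¼)*1 = ¼)
6*(-3 + √(-3 + R(5))) + k(7)*84 = 6*(-3 + √(-3 + ¼)) - 7*84 = 6*(-3 + √(-11/4)) - 588 = 6*(-3 + I*√11/2) - 588 = (-18 + 3*I*√11) - 588 = -606 + 3*I*√11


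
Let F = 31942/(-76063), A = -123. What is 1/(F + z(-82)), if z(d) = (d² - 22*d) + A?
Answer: 76063/639277573 ≈ 0.00011898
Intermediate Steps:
F = -31942/76063 (F = 31942*(-1/76063) = -31942/76063 ≈ -0.41994)
z(d) = -123 + d² - 22*d (z(d) = (d² - 22*d) - 123 = -123 + d² - 22*d)
1/(F + z(-82)) = 1/(-31942/76063 + (-123 + (-82)² - 22*(-82))) = 1/(-31942/76063 + (-123 + 6724 + 1804)) = 1/(-31942/76063 + 8405) = 1/(639277573/76063) = 76063/639277573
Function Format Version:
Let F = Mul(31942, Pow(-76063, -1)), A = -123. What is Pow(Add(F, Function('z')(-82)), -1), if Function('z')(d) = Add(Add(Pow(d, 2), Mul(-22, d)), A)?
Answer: Rational(76063, 639277573) ≈ 0.00011898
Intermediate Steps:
F = Rational(-31942, 76063) (F = Mul(31942, Rational(-1, 76063)) = Rational(-31942, 76063) ≈ -0.41994)
Function('z')(d) = Add(-123, Pow(d, 2), Mul(-22, d)) (Function('z')(d) = Add(Add(Pow(d, 2), Mul(-22, d)), -123) = Add(-123, Pow(d, 2), Mul(-22, d)))
Pow(Add(F, Function('z')(-82)), -1) = Pow(Add(Rational(-31942, 76063), Add(-123, Pow(-82, 2), Mul(-22, -82))), -1) = Pow(Add(Rational(-31942, 76063), Add(-123, 6724, 1804)), -1) = Pow(Add(Rational(-31942, 76063), 8405), -1) = Pow(Rational(639277573, 76063), -1) = Rational(76063, 639277573)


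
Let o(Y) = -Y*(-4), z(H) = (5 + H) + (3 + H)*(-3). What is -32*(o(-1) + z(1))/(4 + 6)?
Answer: 32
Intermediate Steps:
z(H) = -4 - 2*H (z(H) = (5 + H) + (-9 - 3*H) = -4 - 2*H)
o(Y) = 4*Y (o(Y) = -(-4)*Y = 4*Y)
-32*(o(-1) + z(1))/(4 + 6) = -32*(4*(-1) + (-4 - 2*1))/(4 + 6) = -32*(-4 + (-4 - 2))/10 = -32*(-4 - 6)/10 = -(-320)/10 = -32*(-1) = 32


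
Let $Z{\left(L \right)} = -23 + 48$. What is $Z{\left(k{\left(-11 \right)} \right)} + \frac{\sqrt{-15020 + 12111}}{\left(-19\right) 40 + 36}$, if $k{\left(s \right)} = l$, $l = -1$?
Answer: $25 - \frac{i \sqrt{2909}}{724} \approx 25.0 - 0.074496 i$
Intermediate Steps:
$k{\left(s \right)} = -1$
$Z{\left(L \right)} = 25$
$Z{\left(k{\left(-11 \right)} \right)} + \frac{\sqrt{-15020 + 12111}}{\left(-19\right) 40 + 36} = 25 + \frac{\sqrt{-15020 + 12111}}{\left(-19\right) 40 + 36} = 25 + \frac{\sqrt{-2909}}{-760 + 36} = 25 + \frac{i \sqrt{2909}}{-724} = 25 + i \sqrt{2909} \left(- \frac{1}{724}\right) = 25 - \frac{i \sqrt{2909}}{724}$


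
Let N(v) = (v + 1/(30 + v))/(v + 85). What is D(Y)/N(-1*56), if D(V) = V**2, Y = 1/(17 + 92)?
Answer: -754/17310617 ≈ -4.3557e-5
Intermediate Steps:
Y = 1/109 ≈ 0.0091743
N(v) = (v + 1/(30 + v))/(85 + v)
D(Y)/N(-1*56) = (1/109)**2/(((1 + (-1*56)**2 + 30*(-1*56))/(2550 + (-1*56)**2 + 115*(-1*56)))) = 1/(11881*(((1 + (-56)**2 + 30*(-56))/(2550 + (-56)**2 + 115*(-56))))) = 1/(11881*(((1 + 3136 - 1680)/(2550 + 3136 - 6440)))) = 1/(11881*((1457/(-754)))) = 1/(11881*((-1/754*1457))) = 1/(11881*(-1457/754)) = (1/11881)*(-754/1457) = -754/17310617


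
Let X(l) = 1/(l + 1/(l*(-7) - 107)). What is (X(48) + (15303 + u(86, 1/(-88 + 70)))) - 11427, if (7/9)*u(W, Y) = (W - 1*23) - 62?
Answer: 577102184/148841 ≈ 3877.3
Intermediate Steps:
u(W, Y) = -765/7 + 9*W/7 (u(W, Y) = 9*((W - 1*23) - 62)/7 = 9*((W - 23) - 62)/7 = 9*((-23 + W) - 62)/7 = 9*(-85 + W)/7 = -765/7 + 9*W/7)
X(l) = 1/(l + 1/(-107 - 7*l)) (X(l) = 1/(l + 1/(-7*l - 107)) = 1/(l + 1/(-107 - 7*l)))
(X(48) + (15303 + u(86, 1/(-88 + 70)))) - 11427 = ((107 + 7*48)/(-1 + 7*48² + 107*48) + (15303 + (-765/7 + (9/7)*86))) - 11427 = ((107 + 336)/(-1 + 7*2304 + 5136) + (15303 + (-765/7 + 774/7))) - 11427 = (443/(-1 + 16128 + 5136) + (15303 + 9/7)) - 11427 = (443/21263 + 107130/7) - 11427 = 2277908291/148841 - 11427 = 577102184/148841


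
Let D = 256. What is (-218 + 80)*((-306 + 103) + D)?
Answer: -7314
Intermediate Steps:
(-218 + 80)*((-306 + 103) + D) = (-218 + 80)*((-306 + 103) + 256) = -138*(-203 + 256) = -138*53 = -7314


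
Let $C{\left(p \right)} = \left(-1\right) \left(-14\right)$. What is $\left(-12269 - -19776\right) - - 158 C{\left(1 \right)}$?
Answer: $9719$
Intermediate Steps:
$C{\left(p \right)} = 14$
$\left(-12269 - -19776\right) - - 158 C{\left(1 \right)} = \left(-12269 - -19776\right) - \left(-158\right) 14 = \left(-12269 + 19776\right) - -2212 = 7507 + 2212 = 9719$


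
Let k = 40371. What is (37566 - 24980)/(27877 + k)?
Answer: 6293/34124 ≈ 0.18442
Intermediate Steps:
(37566 - 24980)/(27877 + k) = (37566 - 24980)/(27877 + 40371) = 12586/68248 = 12586*(1/68248) = 6293/34124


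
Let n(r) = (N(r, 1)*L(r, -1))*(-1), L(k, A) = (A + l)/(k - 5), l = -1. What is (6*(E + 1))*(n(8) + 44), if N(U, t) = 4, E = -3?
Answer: -560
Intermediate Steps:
L(k, A) = (-1 + A)/(-5 + k) (L(k, A) = (A - 1)/(k - 5) = (-1 + A)/(-5 + k))
n(r) = 8/(-5 + r) (n(r) = (4*((-1 - 1)/(-5 + r)))*(-1) = (4*(-2/(-5 + r)))*(-1) = -8/(-5 + r)*(-1) = 8/(-5 + r))
(6*(E + 1))*(n(8) + 44) = (6*(-3 + 1))*(8/(-5 + 8) + 44) = (6*(-2))*(8/3 + 44) = -12*(8*(1/3) + 44) = -12*(8/3 + 44) = -12*140/3 = -560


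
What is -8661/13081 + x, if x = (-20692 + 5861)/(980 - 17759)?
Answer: 48681392/219486099 ≈ 0.22180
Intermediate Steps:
x = 14831/16779 (x = -14831/(-16779) = -14831*(-1/16779) = 14831/16779 ≈ 0.88390)
-8661/13081 + x = -8661/13081 + 14831/16779 = 48681392/219486099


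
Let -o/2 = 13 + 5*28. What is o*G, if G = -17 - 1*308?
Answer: 99450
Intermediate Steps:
G = -325 (G = -17 - 308 = -325)
o = -306 (o = -2*(13 + 5*28) = -2*(13 + 140) = -2*153 = -306)
o*G = -306*(-325) = 99450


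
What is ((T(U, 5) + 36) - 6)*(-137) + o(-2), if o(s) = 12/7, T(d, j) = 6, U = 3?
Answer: -34512/7 ≈ -4930.3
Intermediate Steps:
o(s) = 12/7 (o(s) = 12*(1/7) = 12/7)
((T(U, 5) + 36) - 6)*(-137) + o(-2) = ((6 + 36) - 6)*(-137) + 12/7 = (42 - 6)*(-137) + 12/7 = 36*(-137) + 12/7 = -4932 + 12/7 = -34512/7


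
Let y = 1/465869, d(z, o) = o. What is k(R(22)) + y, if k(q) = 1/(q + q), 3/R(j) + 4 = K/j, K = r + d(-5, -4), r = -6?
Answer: -22827515/30747354 ≈ -0.74242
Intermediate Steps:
K = -10 (K = -6 - 4 = -10)
R(j) = 3/(-4 - 10/j)
y = 1/465869 ≈ 2.1465e-6
k(q) = 1/(2*q)
k(R(22)) + y = 1/(2*((-3*22/(10 + 4*22)))) + 1/465869 = 1/(2*((-3*22/(10 + 88)))) + 1/465869 = 1/(2*((-3*22/98))) + 1/465869 = 1/(2*((-3*22*1/98))) + 1/465869 = 1/(2*(-33/49)) + 1/465869 = (½)*(-49/33) + 1/465869 = -49/66 + 1/465869 = -22827515/30747354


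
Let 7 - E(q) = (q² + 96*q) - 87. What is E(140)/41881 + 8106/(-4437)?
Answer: -161889596/61941999 ≈ -2.6136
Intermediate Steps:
E(q) = 94 - q² - 96*q (E(q) = 7 - ((q² + 96*q) - 87) = 7 - (-87 + q² + 96*q) = 7 + (87 - q² - 96*q) = 94 - q² - 96*q)
E(140)/41881 + 8106/(-4437) = (94 - 1*140² - 96*140)/41881 + 8106/(-4437) = (94 - 1*19600 - 13440)*(1/41881) + 8106*(-1/4437) = (94 - 19600 - 13440)*(1/41881) - 2702/1479 = -32946*1/41881 - 2702/1479 = -32946/41881 - 2702/1479 = -161889596/61941999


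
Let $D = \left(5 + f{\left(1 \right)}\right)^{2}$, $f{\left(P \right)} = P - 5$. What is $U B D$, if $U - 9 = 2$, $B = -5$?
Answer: $-55$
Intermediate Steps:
$f{\left(P \right)} = -5 + P$
$U = 11$ ($U = 9 + 2 = 11$)
$D = 1$ ($D = \left(5 + \left(-5 + 1\right)\right)^{2} = \left(5 - 4\right)^{2} = 1^{2} = 1$)
$U B D = 11 \left(-5\right) 1 = \left(-55\right) 1 = -55$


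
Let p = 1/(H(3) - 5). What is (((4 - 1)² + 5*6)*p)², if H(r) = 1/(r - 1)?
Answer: 676/9 ≈ 75.111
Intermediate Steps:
H(r) = 1/(-1 + r)
p = -2/9 (p = 1/(1/(-1 + 3) - 5) = 1/(1/2 - 5) = 1/(½ - 5) = 1/(-9/2) = -2/9 ≈ -0.22222)
(((4 - 1)² + 5*6)*p)² = (((4 - 1)² + 5*6)*(-2/9))² = ((3² + 30)*(-2/9))² = ((9 + 30)*(-2/9))² = (39*(-2/9))² = (-26/3)² = 676/9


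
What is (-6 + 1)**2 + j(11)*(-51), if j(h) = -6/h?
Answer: 581/11 ≈ 52.818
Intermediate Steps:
(-6 + 1)**2 + j(11)*(-51) = (-6 + 1)**2 - 6/11*(-51) = (-5)**2 - 6*1/11*(-51) = 25 - 6/11*(-51) = 25 + 306/11 = 581/11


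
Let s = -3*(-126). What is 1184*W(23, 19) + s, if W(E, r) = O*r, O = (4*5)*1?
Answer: 450298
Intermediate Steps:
O = 20 (O = 20*1 = 20)
W(E, r) = 20*r
s = 378
1184*W(23, 19) + s = 1184*(20*19) + 378 = 1184*380 + 378 = 449920 + 378 = 450298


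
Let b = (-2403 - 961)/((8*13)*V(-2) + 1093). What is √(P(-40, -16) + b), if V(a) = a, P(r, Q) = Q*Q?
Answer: 2*√49382115/885 ≈ 15.881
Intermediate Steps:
P(r, Q) = Q²
b = -3364/885 (b = (-2403 - 961)/((8*13)*(-2) + 1093) = -3364/(104*(-2) + 1093) = -3364/(-208 + 1093) = -3364/885 ≈ -3.8011)
√(P(-40, -16) + b) = √((-16)² - 3364/885) = √(256 - 3364/885) = √(223196/885) = 2*√49382115/885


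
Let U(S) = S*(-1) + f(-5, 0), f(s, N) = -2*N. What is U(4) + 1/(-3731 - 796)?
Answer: -18109/4527 ≈ -4.0002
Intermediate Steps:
U(S) = -S (U(S) = S*(-1) - 2*0 = -S + 0 = -S)
U(4) + 1/(-3731 - 796) = -1*4 + 1/(-3731 - 796) = -4 + 1/(-4527) = -4 - 1/4527 = -18109/4527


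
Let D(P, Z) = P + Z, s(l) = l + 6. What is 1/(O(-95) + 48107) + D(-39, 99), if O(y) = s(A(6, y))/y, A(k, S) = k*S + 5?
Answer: 274243535/4570724 ≈ 60.000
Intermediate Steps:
A(k, S) = 5 + S*k (A(k, S) = S*k + 5 = 5 + S*k)
s(l) = 6 + l
O(y) = (11 + 6*y)/y (O(y) = (6 + (5 + y*6))/y = (6 + (5 + 6*y))/y = (11 + 6*y)/y)
1/(O(-95) + 48107) + D(-39, 99) = 1/((6 + 11/(-95)) + 48107) + (-39 + 99) = 1/((6 + 11*(-1/95)) + 48107) + 60 = 1/((6 - 11/95) + 48107) + 60 = 1/(559/95 + 48107) + 60 = 1/(4570724/95) + 60 = 95/4570724 + 60 = 274243535/4570724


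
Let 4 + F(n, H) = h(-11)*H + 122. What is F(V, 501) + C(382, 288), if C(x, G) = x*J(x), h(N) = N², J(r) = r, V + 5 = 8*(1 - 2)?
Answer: 206663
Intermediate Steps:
V = -13 (V = -5 + 8*(1 - 2) = -5 + 8*(-1) = -5 - 8 = -13)
C(x, G) = x² (C(x, G) = x*x = x²)
F(n, H) = 118 + 121*H (F(n, H) = -4 + ((-11)²*H + 122) = -4 + (121*H + 122) = -4 + (122 + 121*H) = 118 + 121*H)
F(V, 501) + C(382, 288) = (118 + 121*501) + 382² = (118 + 60621) + 145924 = 60739 + 145924 = 206663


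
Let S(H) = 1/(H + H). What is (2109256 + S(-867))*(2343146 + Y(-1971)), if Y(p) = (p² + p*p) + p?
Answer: 36979952953896871/1734 ≈ 2.1326e+13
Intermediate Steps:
S(H) = 1/(2*H)
Y(p) = p + 2*p² (Y(p) = (p² + p²) + p = 2*p² + p = p + 2*p²)
(2109256 + S(-867))*(2343146 + Y(-1971)) = (2109256 + (½)/(-867))*(2343146 - 1971*(1 + 2*(-1971))) = (2109256 + (½)*(-1/867))*(2343146 - 1971*(1 - 3942)) = (2109256 - 1/1734)*(2343146 - 1971*(-3941)) = 3657449903*(2343146 + 7767711)/1734 = (3657449903/1734)*10110857 = 36979952953896871/1734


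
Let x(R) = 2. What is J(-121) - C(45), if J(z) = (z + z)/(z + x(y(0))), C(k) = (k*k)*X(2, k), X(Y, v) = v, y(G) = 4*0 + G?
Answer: -10843633/119 ≈ -91123.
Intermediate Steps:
y(G) = G (y(G) = 0 + G = G)
C(k) = k³ (C(k) = (k*k)*k = k²*k = k³)
J(z) = 2*z/(2 + z) (J(z) = (z + z)/(z + 2) = (2*z)/(2 + z) = 2*z/(2 + z))
J(-121) - C(45) = 2*(-121)/(2 - 121) - 1*45³ = 2*(-121)/(-119) - 1*91125 = 2*(-121)*(-1/119) - 91125 = 242/119 - 91125 = -10843633/119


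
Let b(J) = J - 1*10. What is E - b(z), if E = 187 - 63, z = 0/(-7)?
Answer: 134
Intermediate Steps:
z = 0 (z = 0*(-⅐) = 0)
b(J) = -10 + J (b(J) = J - 10 = -10 + J)
E = 124
E - b(z) = 124 - (-10 + 0) = 124 - 1*(-10) = 124 + 10 = 134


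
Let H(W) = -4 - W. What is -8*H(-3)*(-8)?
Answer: -64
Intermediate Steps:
-8*H(-3)*(-8) = -8*(-4 - 1*(-3))*(-8) = -8*(-4 + 3)*(-8) = -8*(-1)*(-8) = 8*(-8) = -64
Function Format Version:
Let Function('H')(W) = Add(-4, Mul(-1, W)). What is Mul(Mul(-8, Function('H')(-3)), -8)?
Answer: -64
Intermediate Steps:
Mul(Mul(-8, Function('H')(-3)), -8) = Mul(Mul(-8, Add(-4, Mul(-1, -3))), -8) = Mul(Mul(-8, Add(-4, 3)), -8) = Mul(Mul(-8, -1), -8) = Mul(8, -8) = -64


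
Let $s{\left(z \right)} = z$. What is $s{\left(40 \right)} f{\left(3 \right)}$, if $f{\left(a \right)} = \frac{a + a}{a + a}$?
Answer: $40$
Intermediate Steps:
$f{\left(a \right)} = 1$ ($f{\left(a \right)} = \frac{2 a}{2 a} = 2 a \frac{1}{2 a} = 1$)
$s{\left(40 \right)} f{\left(3 \right)} = 40 \cdot 1 = 40$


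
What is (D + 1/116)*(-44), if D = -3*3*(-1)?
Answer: -11495/29 ≈ -396.38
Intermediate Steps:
D = 9 (D = -9*(-1) = 9)
(D + 1/116)*(-44) = (9 + 1/116)*(-44) = (1045/116)*(-44) = -11495/29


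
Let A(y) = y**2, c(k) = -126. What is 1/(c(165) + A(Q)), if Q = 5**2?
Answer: 1/499 ≈ 0.0020040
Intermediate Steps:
Q = 25
1/(c(165) + A(Q)) = 1/(-126 + 25**2) = 1/(-126 + 625) = 1/499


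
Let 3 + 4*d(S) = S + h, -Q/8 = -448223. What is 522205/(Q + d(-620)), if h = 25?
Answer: 1044410/7171269 ≈ 0.14564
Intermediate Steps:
Q = 3585784 (Q = -8*(-448223) = 3585784)
d(S) = 11/2 + S/4 (d(S) = -3/4 + (S + 25)/4 = -3/4 + (25 + S)/4 = -3/4 + (25/4 + S/4) = 11/2 + S/4)
522205/(Q + d(-620)) = 522205/(3585784 + (11/2 + (1/4)*(-620))) = 522205/(3585784 + (11/2 - 155)) = 522205/(3585784 - 299/2) = 522205/(7171269/2) = 522205*(2/7171269) = 1044410/7171269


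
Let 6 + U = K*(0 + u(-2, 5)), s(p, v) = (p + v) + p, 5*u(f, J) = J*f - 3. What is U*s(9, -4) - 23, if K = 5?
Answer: -289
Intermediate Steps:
u(f, J) = -3/5 + J*f/5 (u(f, J) = (J*f - 3)/5 = (-3 + J*f)/5 = -3/5 + J*f/5)
s(p, v) = v + 2*p
U = -19 (U = -6 + 5*(0 + (-3/5 + (1/5)*5*(-2))) = -6 + 5*(0 + (-3/5 - 2)) = -6 + 5*(0 - 13/5) = -6 + 5*(-13/5) = -6 - 13 = -19)
U*s(9, -4) - 23 = -19*(-4 + 2*9) - 23 = -19*(-4 + 18) - 23 = -19*14 - 23 = -266 - 23 = -289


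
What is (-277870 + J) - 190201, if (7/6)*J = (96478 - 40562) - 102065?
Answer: -3553391/7 ≈ -5.0763e+5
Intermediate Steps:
J = -276894/7 (J = 6*((96478 - 40562) - 102065)/7 = 6*(55916 - 102065)/7 = (6/7)*(-46149) = -276894/7 ≈ -39556.)
(-277870 + J) - 190201 = (-277870 - 276894/7) - 190201 = -2221984/7 - 190201 = -3553391/7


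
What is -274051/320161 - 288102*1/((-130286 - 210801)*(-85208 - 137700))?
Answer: -10418234786999609/12171083856550178 ≈ -0.85598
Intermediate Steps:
-274051/320161 - 288102*1/((-130286 - 210801)*(-85208 - 137700)) = -274051*1/320161 - 288102/((-222908*(-341087))) = -274051/320161 - 288102/76031020996 = -274051/320161 - 288102*1/76031020996 = -274051/320161 - 144051/38015510498 = -10418234786999609/12171083856550178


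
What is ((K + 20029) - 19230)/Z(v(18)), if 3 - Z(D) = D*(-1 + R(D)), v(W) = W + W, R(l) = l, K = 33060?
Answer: -33859/1257 ≈ -26.936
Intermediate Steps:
v(W) = 2*W
Z(D) = 3 - D*(-1 + D)
((K + 20029) - 19230)/Z(v(18)) = ((33060 + 20029) - 19230)/(3 + 2*18 - (2*18)²) = (53089 - 19230)/(3 + 36 - 1*36²) = 33859/(3 + 36 - 1*1296) = 33859/(3 + 36 - 1296) = 33859/(-1257) = 33859*(-1/1257) = -33859/1257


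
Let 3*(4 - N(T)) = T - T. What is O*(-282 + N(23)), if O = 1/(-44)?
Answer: 139/22 ≈ 6.3182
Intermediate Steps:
N(T) = 4 (N(T) = 4 - (T - T)/3 = 4 - ⅓*0 = 4 + 0 = 4)
O = -1/44 ≈ -0.022727
O*(-282 + N(23)) = -(-282 + 4)/44 = -1/44*(-278) = 139/22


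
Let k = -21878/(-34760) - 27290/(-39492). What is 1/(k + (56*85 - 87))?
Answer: 171592740/802079449817 ≈ 0.00021393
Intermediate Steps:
k = 226575797/171592740 (k = -21878*(-1/34760) - 27290*(-1/39492) = 10939/17380 + 13645/19746 = 226575797/171592740 ≈ 1.3204)
1/(k + (56*85 - 87)) = 1/(226575797/171592740 + (56*85 - 87)) = 1/(226575797/171592740 + (4760 - 87)) = 1/(226575797/171592740 + 4673) = 1/(802079449817/171592740) = 171592740/802079449817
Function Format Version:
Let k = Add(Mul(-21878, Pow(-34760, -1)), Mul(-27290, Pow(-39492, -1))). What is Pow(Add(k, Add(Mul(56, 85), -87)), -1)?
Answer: Rational(171592740, 802079449817) ≈ 0.00021393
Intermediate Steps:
k = Rational(226575797, 171592740) (k = Add(Mul(-21878, Rational(-1, 34760)), Mul(-27290, Rational(-1, 39492))) = Add(Rational(10939, 17380), Rational(13645, 19746)) = Rational(226575797, 171592740) ≈ 1.3204)
Pow(Add(k, Add(Mul(56, 85), -87)), -1) = Pow(Add(Rational(226575797, 171592740), Add(Mul(56, 85), -87)), -1) = Pow(Add(Rational(226575797, 171592740), Add(4760, -87)), -1) = Pow(Add(Rational(226575797, 171592740), 4673), -1) = Pow(Rational(802079449817, 171592740), -1) = Rational(171592740, 802079449817)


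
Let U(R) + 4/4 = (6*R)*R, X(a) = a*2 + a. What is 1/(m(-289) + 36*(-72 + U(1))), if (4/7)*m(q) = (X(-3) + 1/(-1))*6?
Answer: -1/2517 ≈ -0.00039730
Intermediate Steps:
X(a) = 3*a (X(a) = 2*a + a = 3*a)
U(R) = -1 + 6*R**2 (U(R) = -1 + (6*R)*R = -1 + 6*R**2)
m(q) = -105 (m(q) = 7*((3*(-3) + 1/(-1))*6)/4 = 7*((-9 - 1)*6)/4 = 7*(-10*6)/4 = (7/4)*(-60) = -105)
1/(m(-289) + 36*(-72 + U(1))) = 1/(-105 + 36*(-72 + (-1 + 6*1**2))) = 1/(-105 + 36*(-72 + (-1 + 6*1))) = 1/(-105 + 36*(-72 + (-1 + 6))) = 1/(-105 + 36*(-72 + 5)) = 1/(-105 + 36*(-67)) = 1/(-105 - 2412) = 1/(-2517) = -1/2517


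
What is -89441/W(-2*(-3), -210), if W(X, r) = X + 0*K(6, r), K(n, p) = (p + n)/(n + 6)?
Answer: -89441/6 ≈ -14907.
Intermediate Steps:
K(n, p) = (n + p)/(6 + n)
W(X, r) = X (W(X, r) = X + 0*((6 + r)/(6 + 6)) = X + 0*((6 + r)/12) = X + 0*(½ + r/12) = X + 0 = X)
-89441/W(-2*(-3), -210) = -89441/((-2*(-3))) = -89441/6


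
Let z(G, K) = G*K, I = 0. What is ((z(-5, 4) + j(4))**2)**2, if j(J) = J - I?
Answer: 65536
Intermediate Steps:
j(J) = J (j(J) = J - 1*0 = J + 0 = J)
((z(-5, 4) + j(4))**2)**2 = ((-5*4 + 4)**2)**2 = ((-20 + 4)**2)**2 = ((-16)**2)**2 = 256**2 = 65536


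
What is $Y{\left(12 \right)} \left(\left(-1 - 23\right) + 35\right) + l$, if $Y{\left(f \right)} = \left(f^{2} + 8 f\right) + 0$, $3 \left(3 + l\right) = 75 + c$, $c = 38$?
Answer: $\frac{8024}{3} \approx 2674.7$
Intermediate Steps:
$l = \frac{104}{3}$ ($l = -3 + \frac{75 + 38}{3} = -3 + \frac{1}{3} \cdot 113 = -3 + \frac{113}{3} = \frac{104}{3} \approx 34.667$)
$Y{\left(f \right)} = f^{2} + 8 f$
$Y{\left(12 \right)} \left(\left(-1 - 23\right) + 35\right) + l = 12 \left(8 + 12\right) \left(\left(-1 - 23\right) + 35\right) + \frac{104}{3} = 12 \cdot 20 \left(-24 + 35\right) + \frac{104}{3} = 240 \cdot 11 + \frac{104}{3} = 2640 + \frac{104}{3} = \frac{8024}{3}$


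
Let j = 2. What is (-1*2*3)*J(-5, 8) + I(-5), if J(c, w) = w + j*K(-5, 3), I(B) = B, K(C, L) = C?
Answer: 7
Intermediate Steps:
J(c, w) = -10 + w (J(c, w) = w + 2*(-5) = w - 10 = -10 + w)
(-1*2*3)*J(-5, 8) + I(-5) = (-1*2*3)*(-10 + 8) - 5 = -2*3*(-2) - 5 = -6*(-2) - 5 = 12 - 5 = 7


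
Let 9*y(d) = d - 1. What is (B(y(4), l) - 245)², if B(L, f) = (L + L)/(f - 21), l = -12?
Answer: 588402049/9801 ≈ 60035.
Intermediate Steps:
y(d) = -⅑ + d/9 (y(d) = (d - 1)/9 = (-1 + d)/9 = -⅑ + d/9)
B(L, f) = 2*L/(-21 + f) (B(L, f) = (2*L)/(-21 + f) = 2*L/(-21 + f))
(B(y(4), l) - 245)² = (2*(-⅑ + (⅑)*4)/(-21 - 12) - 245)² = (2*(-⅑ + 4/9)/(-33) - 245)² = (2*(⅓)*(-1/33) - 245)² = (-2/99 - 245)² = (-24257/99)² = 588402049/9801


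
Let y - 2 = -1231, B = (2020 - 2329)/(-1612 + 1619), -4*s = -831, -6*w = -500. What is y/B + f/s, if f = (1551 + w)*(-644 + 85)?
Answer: -1122051031/256779 ≈ -4369.7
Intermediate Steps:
w = 250/3 (w = -⅙*(-500) = 250/3 ≈ 83.333)
f = -2740777/3 (f = (1551 + 250/3)*(-644 + 85) = (4903/3)*(-559) = -2740777/3 ≈ -9.1359e+5)
s = 831/4 (s = -¼*(-831) = 831/4 ≈ 207.75)
B = -309/7 ≈ -44.143
y = -1229 (y = 2 - 1231 = -1229)
y/B + f/s = -1229/(-309/7) - 2740777/(3*831/4) = -1229*(-7/309) - 2740777/3*4/831 = 8603/309 - 10963108/2493 = -1122051031/256779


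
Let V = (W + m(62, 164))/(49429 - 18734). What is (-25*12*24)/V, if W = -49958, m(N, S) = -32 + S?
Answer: 15786000/3559 ≈ 4435.5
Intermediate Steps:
V = -7118/4385 (V = (-49958 + (-32 + 164))/(49429 - 18734) = (-49958 + 132)/30695 = -49826*1/30695 = -7118/4385 ≈ -1.6233)
(-25*12*24)/V = (-25*12*24)/(-7118/4385) = -300*24*(-4385/7118) = -7200*(-4385/7118) = 15786000/3559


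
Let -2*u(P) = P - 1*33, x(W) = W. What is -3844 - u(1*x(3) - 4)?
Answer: -3861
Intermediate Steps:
u(P) = 33/2 - P/2 (u(P) = -(P - 1*33)/2 = -(P - 33)/2 = -(-33 + P)/2 = 33/2 - P/2)
-3844 - u(1*x(3) - 4) = -3844 - (33/2 - (1*3 - 4)/2) = -3844 - (33/2 - (3 - 4)/2) = -3844 - (33/2 - ½*(-1)) = -3844 - (33/2 + ½) = -3844 - 1*17 = -3844 - 17 = -3861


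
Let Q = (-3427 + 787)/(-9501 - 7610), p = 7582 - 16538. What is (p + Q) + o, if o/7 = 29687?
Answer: 3402576323/17111 ≈ 1.9885e+5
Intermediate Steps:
o = 207809 (o = 7*29687 = 207809)
p = -8956
Q = 2640/17111 (Q = -2640/(-17111) = -2640*(-1/17111) = 2640/17111 ≈ 0.15429)
(p + Q) + o = (-8956 + 2640/17111) + 207809 = -153243476/17111 + 207809 = 3402576323/17111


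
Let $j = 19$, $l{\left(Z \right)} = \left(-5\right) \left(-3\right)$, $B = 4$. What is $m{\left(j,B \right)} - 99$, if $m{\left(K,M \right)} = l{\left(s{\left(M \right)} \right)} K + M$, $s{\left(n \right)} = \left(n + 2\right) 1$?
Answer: $190$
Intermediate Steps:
$s{\left(n \right)} = 2 + n$ ($s{\left(n \right)} = \left(2 + n\right) 1 = 2 + n$)
$l{\left(Z \right)} = 15$
$m{\left(K,M \right)} = M + 15 K$ ($m{\left(K,M \right)} = 15 K + M = M + 15 K$)
$m{\left(j,B \right)} - 99 = \left(4 + 15 \cdot 19\right) - 99 = \left(4 + 285\right) - 99 = 289 - 99 = 190$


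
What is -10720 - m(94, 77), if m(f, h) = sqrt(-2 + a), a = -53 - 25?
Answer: -10720 - 4*I*sqrt(5) ≈ -10720.0 - 8.9443*I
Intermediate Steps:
a = -78
m(f, h) = 4*I*sqrt(5) (m(f, h) = sqrt(-2 - 78) = sqrt(-80) = 4*I*sqrt(5))
-10720 - m(94, 77) = -10720 - 4*I*sqrt(5)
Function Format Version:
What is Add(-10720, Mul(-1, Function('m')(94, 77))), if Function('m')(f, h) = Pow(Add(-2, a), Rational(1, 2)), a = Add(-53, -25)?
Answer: Add(-10720, Mul(-4, I, Pow(5, Rational(1, 2)))) ≈ Add(-10720., Mul(-8.9443, I))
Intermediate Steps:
a = -78
Function('m')(f, h) = Mul(4, I, Pow(5, Rational(1, 2))) (Function('m')(f, h) = Pow(Add(-2, -78), Rational(1, 2)) = Pow(-80, Rational(1, 2)) = Mul(4, I, Pow(5, Rational(1, 2))))
Add(-10720, Mul(-1, Function('m')(94, 77))) = Add(-10720, Mul(-1, Mul(4, I, Pow(5, Rational(1, 2))))) = Add(-10720, Mul(-4, I, Pow(5, Rational(1, 2))))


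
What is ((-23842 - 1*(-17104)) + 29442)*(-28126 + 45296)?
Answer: 389827680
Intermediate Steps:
((-23842 - 1*(-17104)) + 29442)*(-28126 + 45296) = ((-23842 + 17104) + 29442)*17170 = (-6738 + 29442)*17170 = 22704*17170 = 389827680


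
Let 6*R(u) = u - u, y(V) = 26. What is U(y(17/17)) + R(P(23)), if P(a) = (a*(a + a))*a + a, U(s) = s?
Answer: 26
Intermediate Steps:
P(a) = a + 2*a³ (P(a) = (a*(2*a))*a + a = (2*a²)*a + a = 2*a³ + a = a + 2*a³)
R(u) = 0 (R(u) = (u - u)/6 = (⅙)*0 = 0)
U(y(17/17)) + R(P(23)) = 26 + 0 = 26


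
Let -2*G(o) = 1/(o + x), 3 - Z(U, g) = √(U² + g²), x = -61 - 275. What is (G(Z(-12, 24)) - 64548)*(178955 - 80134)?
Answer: -156163278527279/24482 - 197642*√5/36723 ≈ -6.3787e+9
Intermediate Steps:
x = -336
Z(U, g) = 3 - √(U² + g²)
G(o) = -1/(2*(-336 + o)) (G(o) = -1/(2*(o - 336)) = -1/(2*(-336 + o)))
(G(Z(-12, 24)) - 64548)*(178955 - 80134) = (-1/(-672 + 2*(3 - √((-12)² + 24²))) - 64548)*(178955 - 80134) = (-1/(-672 + 2*(3 - √(144 + 576))) - 64548)*98821 = (-1/(-672 + 2*(3 - √720)) - 64548)*98821 = (-1/(-672 + 2*(3 - 12*√5)) - 64548)*98821 = (-1/(-672 + (6 - 24*√5)) - 64548)*98821 = (-1/(-666 - 24*√5) - 64548)*98821 = (-64548 - 1/(-666 - 24*√5))*98821 = -6378697908 - 98821/(-666 - 24*√5)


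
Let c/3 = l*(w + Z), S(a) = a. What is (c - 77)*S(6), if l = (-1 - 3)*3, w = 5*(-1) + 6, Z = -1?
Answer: -462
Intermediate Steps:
w = 1 (w = -5 + 6 = 1)
l = -12 (l = -4*3 = -12)
c = 0 (c = 3*(-12*(1 - 1)) = 3*(-12*0) = 3*0 = 0)
(c - 77)*S(6) = (0 - 77)*6 = -77*6 = -462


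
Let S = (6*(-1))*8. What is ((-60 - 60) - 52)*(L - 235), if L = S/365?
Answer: 14761556/365 ≈ 40443.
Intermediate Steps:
S = -48 (S = -6*8 = -48)
L = -48/365 ≈ -0.13151
((-60 - 60) - 52)*(L - 235) = ((-60 - 60) - 52)*(-48/365 - 235) = (-120 - 52)*(-85823/365) = -172*(-85823/365) = 14761556/365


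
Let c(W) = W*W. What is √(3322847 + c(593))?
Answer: 8*√57414 ≈ 1916.9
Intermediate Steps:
c(W) = W²
√(3322847 + c(593)) = √(3322847 + 593²) = √(3322847 + 351649) = √3674496 = 8*√57414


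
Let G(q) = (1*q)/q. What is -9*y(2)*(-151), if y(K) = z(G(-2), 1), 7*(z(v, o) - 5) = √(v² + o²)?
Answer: 6795 + 1359*√2/7 ≈ 7069.6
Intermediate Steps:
G(q) = 1 (G(q) = q/q = 1)
z(v, o) = 5 + √(o² + v²)/7 (z(v, o) = 5 + √(v² + o²)/7 = 5 + √(o² + v²)/7)
y(K) = 5 + √2/7 (y(K) = 5 + √(1² + 1²)/7 = 5 + √(1 + 1)/7 = 5 + √2/7)
-9*y(2)*(-151) = -9*(5 + √2/7)*(-151) = (-45 - 9*√2/7)*(-151) = 6795 + 1359*√2/7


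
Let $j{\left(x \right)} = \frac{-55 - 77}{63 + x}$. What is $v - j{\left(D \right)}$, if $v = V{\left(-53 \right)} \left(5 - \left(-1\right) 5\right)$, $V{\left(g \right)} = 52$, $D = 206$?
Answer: $\frac{140012}{269} \approx 520.49$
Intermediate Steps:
$v = 520$ ($v = 52 \left(5 - \left(-1\right) 5\right) = 52 \left(5 - -5\right) = 52 \left(5 + 5\right) = 52 \cdot 10 = 520$)
$j{\left(x \right)} = - \frac{132}{63 + x}$
$v - j{\left(D \right)} = 520 - - \frac{132}{63 + 206} = 520 - - \frac{132}{269} = 520 + \frac{132}{269} = \frac{140012}{269}$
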